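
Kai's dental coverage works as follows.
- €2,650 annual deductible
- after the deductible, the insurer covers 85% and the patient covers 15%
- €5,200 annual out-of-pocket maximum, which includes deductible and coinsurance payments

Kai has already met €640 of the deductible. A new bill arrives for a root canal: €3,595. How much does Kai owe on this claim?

€2,247.75

Deductible still to meet: €2,650 − €640 = €2,010.
That leaves €3,595 − €2,010 = €1,585 for coinsurance.
15% of €1,585 = €237.75 falls to the patient.
That puts the patient's cost at €2,010 + €237.75 = €2,247.75 before any cap.
Cumulative spending €640 + €2,247.75 = €2,887.75 stays under the €5,200 maximum.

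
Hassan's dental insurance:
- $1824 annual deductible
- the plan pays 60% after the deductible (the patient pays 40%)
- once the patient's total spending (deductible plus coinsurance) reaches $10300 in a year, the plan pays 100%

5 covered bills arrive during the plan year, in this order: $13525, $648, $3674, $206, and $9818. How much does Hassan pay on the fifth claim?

Bill 1, $13525: $1824 to deductible, leaving $11701; coinsurance $11701 × 40% = $4680.40. Patient owes $6504.40 (running OOP $6504.40).
Bill 2, $648: deductible already satisfied, so patient's share is 40% × $648 = $259.20. Patient pays $259.20; OOP now $6763.60.
Bill 3, $3674: deductible met; 40% of $3674 = $1469.60. Cost to patient: $1469.60. OOP to date $8233.20.
Bill 4, $206: 40% coinsurance on $206 = $82.40. Patient owes $82.40 (running OOP $8315.60).
Bill 5, $9818: deductible already satisfied, so patient's share is 40% × $9818 = $3927.20. That would push OOP to $12242.80, over the $10300 cap, so patient pays $10300 − $8315.60 = $1984.40.

$1984.40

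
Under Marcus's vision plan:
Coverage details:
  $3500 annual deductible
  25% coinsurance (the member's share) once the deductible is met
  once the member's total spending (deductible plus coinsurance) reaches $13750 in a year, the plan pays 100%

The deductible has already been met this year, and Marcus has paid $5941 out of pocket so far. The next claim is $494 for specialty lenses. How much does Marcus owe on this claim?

The deductible is already satisfied, so the full bill goes to coinsurance.
25% of $494 = $123.50 falls to the member.
Total out-of-pocket so far would be $5941 + $123.50 = $6064.50, below the $13750 cap — no reduction.

$123.50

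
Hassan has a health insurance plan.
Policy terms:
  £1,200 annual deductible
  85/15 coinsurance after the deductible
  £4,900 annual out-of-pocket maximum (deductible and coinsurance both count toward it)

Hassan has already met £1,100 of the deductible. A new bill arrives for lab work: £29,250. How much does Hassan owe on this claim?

£3,800

£1,100 of the £1,200 deductible is already met, leaving £100.
That leaves £29,250 − £100 = £29,150 for coinsurance.
15% of £29,150 = £4,372.50 falls to the patient.
Patient responsibility before any cap: £100 + £4,372.50 = £4,472.50.
Year-to-date out-of-pocket would reach £1,100 + £4,472.50 = £5,572.50, above the £4,900 maximum, so the patient pays only £4,900 − £1,100 = £3,800.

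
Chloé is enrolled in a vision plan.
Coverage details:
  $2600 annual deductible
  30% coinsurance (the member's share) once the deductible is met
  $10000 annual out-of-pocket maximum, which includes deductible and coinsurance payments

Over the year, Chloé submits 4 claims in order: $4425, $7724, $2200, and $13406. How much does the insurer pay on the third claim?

Claim 1 — $4425: $2600 finishes the deductible; $1825 goes to coinsurance; member's 30% is $547.50. Member owes $3147.50 (running OOP $3147.50). Plan pays $4425 − $3147.50 = $1277.50.
Claim 2 — $7724: deductible met; 30% of $7724 = $2317.20. Member owes $2317.20 (running OOP $5464.70). Plan pays $7724 − $2317.20 = $5406.80.
Claim 3 — $2200: 30% coinsurance on $2200 = $660. Member pays $660; OOP now $6124.70. Insurer: $2200 − $660 = $1540.

$1540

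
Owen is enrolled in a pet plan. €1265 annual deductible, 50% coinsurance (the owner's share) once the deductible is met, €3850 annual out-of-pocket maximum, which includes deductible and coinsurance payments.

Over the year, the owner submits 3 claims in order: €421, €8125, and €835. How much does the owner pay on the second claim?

€3429

Bill 1, €421: fully absorbed by the deductible. Owner owes €421 (running OOP €421).
Bill 2, €8125: deductible takes €844, €7281 remains; owner's 50% is €3640.50. Claim cost before the cap: €844 + €3640.50 = €4484.50. Adding that to €421 gives €4905.50, past the €3850 cap; owner pays only €3850 − €421 = €3429.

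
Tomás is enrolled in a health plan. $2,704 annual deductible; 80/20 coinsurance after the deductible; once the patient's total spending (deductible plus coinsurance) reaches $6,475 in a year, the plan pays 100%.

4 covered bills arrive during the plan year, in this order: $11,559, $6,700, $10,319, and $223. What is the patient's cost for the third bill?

Bill 1, $11,559: deductible takes $2,704, $8,855 remains; 20% of $8,855 = $1,771. Cost to patient: $4,475. OOP to date $4,475.
Bill 2, $6,700: deductible met; 20% of $6,700 = $1,340. Patient pays $1,340; OOP now $5,815.
Bill 3, $10,319: deductible already satisfied, so patient's share is 20% × $10,319 = $2,063.80. OOP would hit $7,878.80 > $6,475, so the cap limits the patient to $6,475 − $5,815 = $660.

$660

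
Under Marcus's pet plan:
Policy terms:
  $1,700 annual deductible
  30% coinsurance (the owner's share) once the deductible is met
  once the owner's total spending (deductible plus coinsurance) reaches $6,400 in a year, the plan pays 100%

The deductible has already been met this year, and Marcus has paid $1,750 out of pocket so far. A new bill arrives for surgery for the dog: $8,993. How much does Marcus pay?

$2,697.90

The deductible is already satisfied, so the full bill goes to coinsurance.
Coinsurance: $8,993 × 30% = $2,697.90.
Year-to-date out-of-pocket becomes $1,750 + $2,697.90 = $4,447.90, still under the $6,400 maximum, so no cap applies.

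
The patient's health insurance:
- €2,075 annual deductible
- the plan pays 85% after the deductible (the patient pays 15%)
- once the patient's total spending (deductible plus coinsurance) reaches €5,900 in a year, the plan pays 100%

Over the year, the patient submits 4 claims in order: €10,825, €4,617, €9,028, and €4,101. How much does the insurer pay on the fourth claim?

Claim 1 — €10,825: deductible takes €2,075, €8,750 remains; patient's 15% is €1,312.50. Patient owes €3,387.50 (running OOP €3,387.50). Plan pays €10,825 − €3,387.50 = €7,437.50.
Claim 2 — €4,617: deductible already satisfied, so patient's share is 15% × €4,617 = €692.55. Patient owes €692.55 (running OOP €4,080.05). Insurer: €4,617 − €692.55 = €3,924.45.
Claim 3 — €9,028: deductible met; 15% of €9,028 = €1,354.20. Cost to patient: €1,354.20. OOP to date €5,434.25. Plan pays €9,028 − €1,354.20 = €7,673.80.
Claim 4 — €4,101: 15% coinsurance on €4,101 = €615.15. OOP would hit €6,049.40 > €5,900, so the cap limits the patient to €5,900 − €5,434.25 = €465.75. Insurer: €4,101 − €465.75 = €3,635.25.

€3,635.25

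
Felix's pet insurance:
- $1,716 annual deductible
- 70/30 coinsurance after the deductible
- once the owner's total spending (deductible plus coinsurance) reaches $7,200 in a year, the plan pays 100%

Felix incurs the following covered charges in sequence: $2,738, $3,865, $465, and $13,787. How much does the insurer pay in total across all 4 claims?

$13,655

Claim 1 ($2,738): $1,716 to deductible, leaving $1,022; coinsurance $1,022 × 30% = $306.60. Cost to owner: $2,022.60. OOP to date $2,022.60. Insurer: $2,738 − $2,022.60 = $715.40.
Claim 2 ($3,865): deductible met; 30% of $3,865 = $1,159.50. Owner owes $1,159.50 (running OOP $3,182.10). Insurer: $3,865 − $1,159.50 = $2,705.50.
Claim 3 ($465): deductible already satisfied, so owner's share is 30% × $465 = $139.50. Owner pays $139.50; OOP now $3,321.60. Insurer: $465 − $139.50 = $325.50.
Claim 4 ($13,787): 30% coinsurance on $13,787 = $4,136.10. That would push OOP to $7,457.70, over the $7,200 cap, so owner pays $7,200 − $3,321.60 = $3,878.40. Insurer: $13,787 − $3,878.40 = $9,908.60.
Insurer total = bills − owner's total = $20,855 − $7,200 = $13,655.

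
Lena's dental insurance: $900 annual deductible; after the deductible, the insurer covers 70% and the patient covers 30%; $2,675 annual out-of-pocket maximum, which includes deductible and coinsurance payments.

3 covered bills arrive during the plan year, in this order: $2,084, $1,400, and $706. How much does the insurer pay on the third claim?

#1 ($2,084): $900 to deductible, leaving $1,184; patient's 30% is $355.20. Patient pays $1,255.20; OOP now $1,255.20. Insurer: $2,084 − $1,255.20 = $828.80.
#2 ($1,400): deductible met; 30% of $1,400 = $420. Cost to patient: $420. OOP to date $1,675.20. Insurer: $1,400 − $420 = $980.
#3 ($706): deductible met; 30% of $706 = $211.80. Patient pays $211.80; OOP now $1,887. Plan pays $706 − $211.80 = $494.20.

$494.20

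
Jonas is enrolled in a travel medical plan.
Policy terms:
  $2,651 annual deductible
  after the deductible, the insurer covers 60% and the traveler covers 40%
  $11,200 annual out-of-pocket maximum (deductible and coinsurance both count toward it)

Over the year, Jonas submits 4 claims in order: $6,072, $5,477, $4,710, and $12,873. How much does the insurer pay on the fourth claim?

Claim 1 ($6,072): $2,651 to deductible, leaving $3,421; 40% of $3,421 = $1,368.40. Traveler pays $4,019.40; OOP now $4,019.40. Insurer: $6,072 − $4,019.40 = $2,052.60.
Claim 2 ($5,477): 40% coinsurance on $5,477 = $2,190.80. Traveler owes $2,190.80 (running OOP $6,210.20). Insurer: $5,477 − $2,190.80 = $3,286.20.
Claim 3 ($4,710): 40% coinsurance on $4,710 = $1,884. Traveler pays $1,884; OOP now $8,094.20. Plan pays $4,710 − $1,884 = $2,826.
Claim 4 ($12,873): deductible already satisfied, so traveler's share is 40% × $12,873 = $5,149.20. Adding that to $8,094.20 gives $13,243.40, past the $11,200 cap; traveler pays only $11,200 − $8,094.20 = $3,105.80. Insurer: $12,873 − $3,105.80 = $9,767.20.

$9,767.20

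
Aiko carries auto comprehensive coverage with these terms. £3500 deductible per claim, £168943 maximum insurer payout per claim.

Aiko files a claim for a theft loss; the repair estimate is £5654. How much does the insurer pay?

Less the £3500 deductible: £5654 − £3500 = £2154.
That's under the £168943 cap, so the insurer reimburses the full £2154.

£2154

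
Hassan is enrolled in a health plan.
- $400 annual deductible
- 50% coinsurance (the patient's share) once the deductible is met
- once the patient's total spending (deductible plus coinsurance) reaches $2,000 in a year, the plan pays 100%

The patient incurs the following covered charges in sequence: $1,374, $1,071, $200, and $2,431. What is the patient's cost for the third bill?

#1 ($1,374): deductible takes $400, $974 remains; 50% of $974 = $487. Patient pays $887; OOP now $887.
#2 ($1,071): 50% coinsurance on $1,071 = $535.50. Patient owes $535.50 (running OOP $1,422.50).
#3 ($200): 50% coinsurance on $200 = $100. Patient owes $100 (running OOP $1,522.50).

$100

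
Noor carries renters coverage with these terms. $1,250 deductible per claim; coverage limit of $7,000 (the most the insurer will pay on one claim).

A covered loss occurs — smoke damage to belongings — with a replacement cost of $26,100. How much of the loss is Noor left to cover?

$19,100

Less the $1,250 deductible: $26,100 − $1,250 = $24,850.
$24,850 exceeds the $7,000 limit, so the insurer pays the limit: $7,000.
Out of pocket: $26,100 − $7,000 = $19,100.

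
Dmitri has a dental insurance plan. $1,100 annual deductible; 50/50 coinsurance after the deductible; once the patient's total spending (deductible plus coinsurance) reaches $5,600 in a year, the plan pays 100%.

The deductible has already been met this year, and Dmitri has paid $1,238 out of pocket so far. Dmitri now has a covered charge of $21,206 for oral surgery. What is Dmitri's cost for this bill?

$4,362

The deductible is already satisfied, so the full bill goes to coinsurance.
Coinsurance: $21,206 × 50% = $10,603.
Adding $10,603 to the $1,238 already spent would give $11,841, which exceeds the $5,600 cap; the patient pays just $5,600 − $1,238 = $4,362.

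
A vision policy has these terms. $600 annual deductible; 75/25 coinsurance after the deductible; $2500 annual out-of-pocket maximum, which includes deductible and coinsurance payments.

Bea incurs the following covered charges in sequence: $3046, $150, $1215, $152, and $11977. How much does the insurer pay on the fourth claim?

Bill 1, $3046: $600 finishes the deductible; $2446 goes to coinsurance; coinsurance $2446 × 25% = $611.50. Member pays $1211.50; OOP now $1211.50. Plan pays $3046 − $1211.50 = $1834.50.
Bill 2, $150: deductible already satisfied, so member's share is 25% × $150 = $37.50. Member pays $37.50; OOP now $1249. Plan pays $150 − $37.50 = $112.50.
Bill 3, $1215: 25% coinsurance on $1215 = $303.75. Member pays $303.75; OOP now $1552.75. Insurer: $1215 − $303.75 = $911.25.
Bill 4, $152: 25% coinsurance on $152 = $38. Cost to member: $38. OOP to date $1590.75. Plan pays $152 − $38 = $114.

$114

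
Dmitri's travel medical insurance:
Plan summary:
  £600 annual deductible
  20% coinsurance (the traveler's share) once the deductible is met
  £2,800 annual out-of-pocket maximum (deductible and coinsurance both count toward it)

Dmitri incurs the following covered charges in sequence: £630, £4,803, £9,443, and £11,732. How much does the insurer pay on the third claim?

Claim 1 — £630: £600 to deductible, leaving £30; traveler's 20% is £6. Traveler pays £606; OOP now £606. Plan pays £630 − £606 = £24.
Claim 2 — £4,803: 20% coinsurance on £4,803 = £960.60. Traveler owes £960.60 (running OOP £1,566.60). Insurer: £4,803 − £960.60 = £3,842.40.
Claim 3 — £9,443: deductible met; 20% of £9,443 = £1,888.60. OOP would hit £3,455.20 > £2,800, so the cap limits the traveler to £2,800 − £1,566.60 = £1,233.40. Plan pays £9,443 − £1,233.40 = £8,209.60.

£8,209.60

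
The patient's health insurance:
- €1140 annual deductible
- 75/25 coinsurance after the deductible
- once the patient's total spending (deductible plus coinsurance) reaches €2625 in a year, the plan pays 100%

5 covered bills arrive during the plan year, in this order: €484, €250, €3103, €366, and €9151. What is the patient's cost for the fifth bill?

€719.25

#1 (€484): fully absorbed by the deductible. Cost to patient: €484. OOP to date €484.
#2 (€250): fully absorbed by the deductible. Cost to patient: €250. OOP to date €734.
#3 (€3103): deductible takes €406, €2697 remains; 25% of €2697 = €674.25. Patient owes €1080.25 (running OOP €1814.25).
#4 (€366): deductible already satisfied, so patient's share is 25% × €366 = €91.50. Patient pays €91.50; OOP now €1905.75.
#5 (€9151): 25% coinsurance on €9151 = €2287.75. Adding that to €1905.75 gives €4193.50, past the €2625 cap; patient pays only €2625 − €1905.75 = €719.25.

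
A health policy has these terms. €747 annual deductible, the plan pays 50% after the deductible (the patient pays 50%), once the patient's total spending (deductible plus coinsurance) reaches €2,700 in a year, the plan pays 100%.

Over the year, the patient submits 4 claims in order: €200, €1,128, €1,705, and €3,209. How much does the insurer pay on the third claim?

Claim 1 (€200): fully absorbed by the deductible. Patient owes €200 (running OOP €200). Insurer: €200 − €200 = €0.
Claim 2 (€1,128): deductible takes €547, €581 remains; coinsurance €581 × 50% = €290.50. Patient pays €837.50; OOP now €1,037.50. Plan pays €1,128 − €837.50 = €290.50.
Claim 3 (€1,705): 50% coinsurance on €1,705 = €852.50. Patient owes €852.50 (running OOP €1,890). Plan pays €1,705 − €852.50 = €852.50.

€852.50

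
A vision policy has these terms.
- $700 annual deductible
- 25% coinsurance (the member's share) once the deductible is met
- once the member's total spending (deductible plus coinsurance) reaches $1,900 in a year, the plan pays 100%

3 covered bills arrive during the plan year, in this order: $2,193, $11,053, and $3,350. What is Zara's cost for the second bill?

Bill 1, $2,193: $700 to deductible, leaving $1,493; 25% of $1,493 = $373.25. Member pays $1,073.25; OOP now $1,073.25.
Bill 2, $11,053: deductible met; 25% of $11,053 = $2,763.25. Adding that to $1,073.25 gives $3,836.50, past the $1,900 cap; member pays only $1,900 − $1,073.25 = $826.75.

$826.75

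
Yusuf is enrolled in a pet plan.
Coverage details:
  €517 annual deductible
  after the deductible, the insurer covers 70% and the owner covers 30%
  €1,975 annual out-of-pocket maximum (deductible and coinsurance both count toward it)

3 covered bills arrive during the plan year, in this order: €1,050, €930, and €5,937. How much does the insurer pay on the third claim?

Bill 1, €1,050: €517 finishes the deductible; €533 goes to coinsurance; owner's 30% is €159.90. Owner pays €676.90; OOP now €676.90. Insurer: €1,050 − €676.90 = €373.10.
Bill 2, €930: deductible met; 30% of €930 = €279. Owner pays €279; OOP now €955.90. Plan pays €930 − €279 = €651.
Bill 3, €5,937: 30% coinsurance on €5,937 = €1,781.10. That would push OOP to €2,737, over the €1,975 cap, so owner pays €1,975 − €955.90 = €1,019.10. Plan pays €5,937 − €1,019.10 = €4,917.90.

€4,917.90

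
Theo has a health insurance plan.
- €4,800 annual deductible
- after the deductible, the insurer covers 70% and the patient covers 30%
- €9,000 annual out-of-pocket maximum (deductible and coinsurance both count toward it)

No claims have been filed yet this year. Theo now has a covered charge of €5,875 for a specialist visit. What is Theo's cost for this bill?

€5,122.50

The full €4,800 deductible is still open; €4,800 of this bill applies to it.
That leaves €5,875 − €4,800 = €1,075 for coinsurance.
30% of €1,075 = €322.50 falls to the patient.
So the patient owes €4,800 + €322.50 = €5,122.50 before any cap.
Cumulative spending €0 + €5,122.50 = €5,122.50 stays under the €9,000 maximum.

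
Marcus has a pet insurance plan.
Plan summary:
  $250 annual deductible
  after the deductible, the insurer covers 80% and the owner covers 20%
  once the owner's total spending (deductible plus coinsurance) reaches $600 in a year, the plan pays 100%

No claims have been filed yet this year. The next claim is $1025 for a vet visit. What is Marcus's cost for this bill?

Nothing has been paid toward the $250 deductible, so the first $250 of this charge is applied there.
After the $250 deductible portion, $1025 − $250 = $775 is subject to coinsurance.
20% of $775 = $155 falls to the owner.
That puts the owner's cost at $250 + $155 = $405 before any cap.
Year-to-date out-of-pocket becomes $0 + $405 = $405, still under the $600 maximum, so no cap applies.

$405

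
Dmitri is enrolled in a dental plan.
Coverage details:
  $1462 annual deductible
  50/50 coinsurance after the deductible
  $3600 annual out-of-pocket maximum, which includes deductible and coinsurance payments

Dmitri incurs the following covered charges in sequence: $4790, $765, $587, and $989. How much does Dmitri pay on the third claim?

Claim 1 ($4790): $1462 to deductible, leaving $3328; 50% of $3328 = $1664. Patient pays $3126; OOP now $3126.
Claim 2 ($765): deductible already satisfied, so patient's share is 50% × $765 = $382.50. Patient pays $382.50; OOP now $3508.50.
Claim 3 ($587): 50% coinsurance on $587 = $293.50. That would push OOP to $3802, over the $3600 cap, so patient pays $3600 − $3508.50 = $91.50.

$91.50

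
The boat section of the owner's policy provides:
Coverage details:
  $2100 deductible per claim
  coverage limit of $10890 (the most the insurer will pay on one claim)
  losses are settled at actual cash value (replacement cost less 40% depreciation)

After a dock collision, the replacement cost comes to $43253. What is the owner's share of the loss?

Depreciate 40%: the covered value is $43253 × 0.6 = $25951.80.
After the deductible, $25951.80 − $2100 = $23851.80 remains.
$23851.80 exceeds the $10890 limit, so the insurer pays the limit: $10890.
Owner's share is the uncovered remainder: $43253 − $10890 = $32363.

$32363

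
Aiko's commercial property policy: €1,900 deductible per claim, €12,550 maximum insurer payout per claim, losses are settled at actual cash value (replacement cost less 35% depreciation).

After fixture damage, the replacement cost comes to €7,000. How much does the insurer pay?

€2,650

Depreciate 35%: the covered value is €7,000 × 0.65 = €4,550.
Less the €1,900 deductible: €4,550 − €1,900 = €2,650.
€2,650 ≤ €12,550, so the limit doesn't bind; insurer pays €2,650.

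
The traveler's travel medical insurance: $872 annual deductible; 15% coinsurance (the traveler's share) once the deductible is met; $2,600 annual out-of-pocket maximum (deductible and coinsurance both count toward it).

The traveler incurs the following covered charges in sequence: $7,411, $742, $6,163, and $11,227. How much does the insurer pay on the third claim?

$5,527.15

Claim 1 — $7,411: $872 to deductible, leaving $6,539; 15% of $6,539 = $980.85. Traveler owes $1,852.85 (running OOP $1,852.85). Insurer: $7,411 − $1,852.85 = $5,558.15.
Claim 2 — $742: deductible already satisfied, so traveler's share is 15% × $742 = $111.30. Traveler owes $111.30 (running OOP $1,964.15). Plan pays $742 − $111.30 = $630.70.
Claim 3 — $6,163: deductible met; 15% of $6,163 = $924.45. Adding that to $1,964.15 gives $2,888.60, past the $2,600 cap; traveler pays only $2,600 − $1,964.15 = $635.85. Insurer: $6,163 − $635.85 = $5,527.15.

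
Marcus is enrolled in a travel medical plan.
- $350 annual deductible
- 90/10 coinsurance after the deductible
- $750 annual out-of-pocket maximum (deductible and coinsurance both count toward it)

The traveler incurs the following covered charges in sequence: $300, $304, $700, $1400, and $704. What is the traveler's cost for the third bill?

#1 ($300): fully absorbed by the deductible. Traveler pays $300; OOP now $300.
#2 ($304): $50 finishes the deductible; $254 goes to coinsurance; 10% of $254 = $25.40. Cost to traveler: $75.40. OOP to date $375.40.
#3 ($700): deductible met; 10% of $700 = $70. Traveler pays $70; OOP now $445.40.

$70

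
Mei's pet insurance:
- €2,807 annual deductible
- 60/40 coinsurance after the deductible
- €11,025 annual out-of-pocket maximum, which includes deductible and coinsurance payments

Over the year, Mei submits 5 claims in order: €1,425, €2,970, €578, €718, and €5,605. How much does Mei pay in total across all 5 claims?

€6,202.60

#1 (€1,425): entire amount goes to the deductible. Owner pays €1,425; OOP now €1,425.
#2 (€2,970): €1,382 finishes the deductible; €1,588 goes to coinsurance; coinsurance €1,588 × 40% = €635.20. Owner owes €2,017.20 (running OOP €3,442.20).
#3 (€578): deductible met; 40% of €578 = €231.20. Owner pays €231.20; OOP now €3,673.40.
#4 (€718): deductible met; 40% of €718 = €287.20. Owner owes €287.20 (running OOP €3,960.60).
#5 (€5,605): deductible met; 40% of €5,605 = €2,242. Owner pays €2,242; OOP now €6,202.60.
Total paid by the owner: €1,425 + €2,017.20 + €231.20 + €287.20 + €2,242 = €6,202.60.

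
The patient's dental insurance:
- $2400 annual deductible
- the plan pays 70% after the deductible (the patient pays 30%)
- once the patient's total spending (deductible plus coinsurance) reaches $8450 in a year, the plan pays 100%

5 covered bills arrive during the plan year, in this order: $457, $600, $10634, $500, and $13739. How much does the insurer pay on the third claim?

$6503.70

Bill 1, $457: all of it applies to the deductible. Patient pays $457; OOP now $457. Plan pays $457 − $457 = $0.
Bill 2, $600: entire amount goes to the deductible. Cost to patient: $600. OOP to date $1057. Plan pays $600 − $600 = $0.
Bill 3, $10634: $1343 finishes the deductible; $9291 goes to coinsurance; coinsurance $9291 × 30% = $2787.30. Patient owes $4130.30 (running OOP $5187.30). Plan pays $10634 − $4130.30 = $6503.70.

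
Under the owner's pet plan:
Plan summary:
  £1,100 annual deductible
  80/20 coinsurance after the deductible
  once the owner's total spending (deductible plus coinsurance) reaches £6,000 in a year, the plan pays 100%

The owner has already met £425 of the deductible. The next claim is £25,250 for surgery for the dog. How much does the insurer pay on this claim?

£19,675

£425 of the £1,100 deductible is already met, leaving £675.
The remaining £24,575 (= £25,250 − £675) moves to coinsurance.
Coinsurance: £24,575 × 20% = £4,915.
So the owner owes £675 + £4,915 = £5,590 before any cap.
That would bring total out-of-pocket to £6,015, past the £6,000 cap. The owner is capped at £6,000 − £425 = £5,575 on this claim.
The plan picks up £25,250 − £5,575 = £19,675.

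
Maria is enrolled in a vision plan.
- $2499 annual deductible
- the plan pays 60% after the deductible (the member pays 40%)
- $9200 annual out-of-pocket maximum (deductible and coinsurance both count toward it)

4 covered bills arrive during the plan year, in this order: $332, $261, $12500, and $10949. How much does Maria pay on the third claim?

$6143.60

#1 ($332): entire amount goes to the deductible. Cost to member: $332. OOP to date $332.
#2 ($261): entire amount goes to the deductible. Member pays $261; OOP now $593.
#3 ($12500): $1906 to deductible, leaving $10594; 40% of $10594 = $4237.60. Member pays $6143.60; OOP now $6736.60.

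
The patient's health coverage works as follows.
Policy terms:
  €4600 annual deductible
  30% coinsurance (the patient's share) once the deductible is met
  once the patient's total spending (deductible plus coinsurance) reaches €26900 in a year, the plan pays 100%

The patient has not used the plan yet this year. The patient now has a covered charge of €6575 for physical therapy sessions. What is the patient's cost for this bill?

The full €4600 deductible is still open; €4600 of this bill applies to it.
After the €4600 deductible portion, €6575 − €4600 = €1975 is subject to coinsurance.
Patient's 30% share of €1975 is €592.50.
So the patient owes €4600 + €592.50 = €5192.50 before any cap.
Year-to-date out-of-pocket becomes €0 + €5192.50 = €5192.50, still under the €26900 maximum, so no cap applies.

€5192.50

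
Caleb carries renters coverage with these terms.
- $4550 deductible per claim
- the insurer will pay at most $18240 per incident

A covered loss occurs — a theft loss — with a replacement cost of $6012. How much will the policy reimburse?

Subtract the deductible: $6012 − $4550 = $1462.
That's under the $18240 cap, so the insurer reimburses the full $1462.

$1462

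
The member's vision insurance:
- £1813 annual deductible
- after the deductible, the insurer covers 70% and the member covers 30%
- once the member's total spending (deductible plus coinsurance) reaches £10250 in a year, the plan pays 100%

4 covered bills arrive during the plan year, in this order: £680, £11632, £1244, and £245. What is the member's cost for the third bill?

£373.20

Claim 1 — £680: all of it applies to the deductible. Member pays £680; OOP now £680.
Claim 2 — £11632: £1133 finishes the deductible; £10499 goes to coinsurance; coinsurance £10499 × 30% = £3149.70. Cost to member: £4282.70. OOP to date £4962.70.
Claim 3 — £1244: deductible already satisfied, so member's share is 30% × £1244 = £373.20. Cost to member: £373.20. OOP to date £5335.90.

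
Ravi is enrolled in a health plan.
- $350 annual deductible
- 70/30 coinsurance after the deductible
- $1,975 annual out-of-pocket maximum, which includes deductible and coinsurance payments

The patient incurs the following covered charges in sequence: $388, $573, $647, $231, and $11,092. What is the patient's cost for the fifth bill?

$1,178.30

Claim 1 ($388): $350 finishes the deductible; $38 goes to coinsurance; coinsurance $38 × 30% = $11.40. Patient pays $361.40; OOP now $361.40.
Claim 2 ($573): 30% coinsurance on $573 = $171.90. Patient pays $171.90; OOP now $533.30.
Claim 3 ($647): 30% coinsurance on $647 = $194.10. Patient pays $194.10; OOP now $727.40.
Claim 4 ($231): deductible met; 30% of $231 = $69.30. Patient owes $69.30 (running OOP $796.70).
Claim 5 ($11,092): 30% coinsurance on $11,092 = $3,327.60. That would push OOP to $4,124.30, over the $1,975 cap, so patient pays $1,975 − $796.70 = $1,178.30.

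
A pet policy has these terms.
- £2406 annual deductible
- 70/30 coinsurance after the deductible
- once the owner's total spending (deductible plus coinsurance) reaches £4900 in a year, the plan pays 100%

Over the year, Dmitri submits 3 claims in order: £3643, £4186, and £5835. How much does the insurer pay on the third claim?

£4967.90

#1 (£3643): deductible takes £2406, £1237 remains; 30% of £1237 = £371.10. Owner pays £2777.10; OOP now £2777.10. Plan pays £3643 − £2777.10 = £865.90.
#2 (£4186): deductible met; 30% of £4186 = £1255.80. Owner pays £1255.80; OOP now £4032.90. Plan pays £4186 − £1255.80 = £2930.20.
#3 (£5835): deductible met; 30% of £5835 = £1750.50. That would push OOP to £5783.40, over the £4900 cap, so owner pays £4900 − £4032.90 = £867.10. Insurer: £5835 − £867.10 = £4967.90.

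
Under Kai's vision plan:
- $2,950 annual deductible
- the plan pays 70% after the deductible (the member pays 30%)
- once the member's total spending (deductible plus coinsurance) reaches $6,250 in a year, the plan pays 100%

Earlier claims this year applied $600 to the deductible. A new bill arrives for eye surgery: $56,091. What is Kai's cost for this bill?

$5,650

Remaining deductible: $2,950 − $600 = $2,350.
That leaves $56,091 − $2,350 = $53,741 for coinsurance.
Coinsurance: $53,741 × 30% = $16,122.30.
That puts the member's cost at $2,350 + $16,122.30 = $18,472.30 before any cap.
That would bring total out-of-pocket to $19,072.30, past the $6,250 cap. The member is capped at $6,250 − $600 = $5,650 on this claim.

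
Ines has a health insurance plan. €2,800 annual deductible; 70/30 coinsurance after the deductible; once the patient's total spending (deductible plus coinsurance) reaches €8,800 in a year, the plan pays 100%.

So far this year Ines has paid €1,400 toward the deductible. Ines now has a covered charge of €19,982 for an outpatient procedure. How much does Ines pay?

€6,974.60

€1,400 of the €2,800 deductible is already met, leaving €1,400.
That leaves €19,982 − €1,400 = €18,582 for coinsurance.
Patient's 30% share of €18,582 is €5,574.60.
So the patient owes €1,400 + €5,574.60 = €6,974.60 before any cap.
Cumulative spending €1,400 + €6,974.60 = €8,374.60 stays under the €8,800 maximum.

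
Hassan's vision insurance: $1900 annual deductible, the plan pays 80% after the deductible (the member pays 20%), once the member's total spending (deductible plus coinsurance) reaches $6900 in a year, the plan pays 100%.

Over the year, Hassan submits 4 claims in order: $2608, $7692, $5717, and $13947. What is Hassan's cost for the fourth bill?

Bill 1, $2608: $1900 to deductible, leaving $708; 20% of $708 = $141.60. Member pays $2041.60; OOP now $2041.60.
Bill 2, $7692: 20% coinsurance on $7692 = $1538.40. Member pays $1538.40; OOP now $3580.
Bill 3, $5717: deductible already satisfied, so member's share is 20% × $5717 = $1143.40. Member owes $1143.40 (running OOP $4723.40).
Bill 4, $13947: 20% coinsurance on $13947 = $2789.40. Adding that to $4723.40 gives $7512.80, past the $6900 cap; member pays only $6900 − $4723.40 = $2176.60.

$2176.60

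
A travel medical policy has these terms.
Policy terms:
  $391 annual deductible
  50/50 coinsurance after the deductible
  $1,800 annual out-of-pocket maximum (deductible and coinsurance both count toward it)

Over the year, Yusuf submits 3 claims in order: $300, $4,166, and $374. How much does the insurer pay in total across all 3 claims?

Claim 1 — $300: fully absorbed by the deductible. Cost to traveler: $300. OOP to date $300. Insurer: $300 − $300 = $0.
Claim 2 — $4,166: deductible takes $91, $4,075 remains; 50% of $4,075 = $2,037.50. Together that's $91 + $2,037.50 = $2,128.50. OOP would hit $2,428.50 > $1,800, so the cap limits the traveler to $1,800 − $300 = $1,500. Plan pays $4,166 − $1,500 = $2,666.
Claim 3 — $374: 50% coinsurance on $374 = $187. Adding that to $1,800 gives $1,987, past the $1,800 cap; traveler pays only $1,800 − $1,800 = $0. Plan pays $374 − $0 = $374.
Insurer total: $0 + $2,666 + $374 = $3,040.

$3,040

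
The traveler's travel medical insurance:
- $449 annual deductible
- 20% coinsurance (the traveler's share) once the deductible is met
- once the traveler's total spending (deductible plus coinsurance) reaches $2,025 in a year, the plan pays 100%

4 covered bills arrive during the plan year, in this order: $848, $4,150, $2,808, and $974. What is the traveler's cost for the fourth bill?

$104.60

Claim 1 ($848): deductible takes $449, $399 remains; 20% of $399 = $79.80. Traveler owes $528.80 (running OOP $528.80).
Claim 2 ($4,150): deductible met; 20% of $4,150 = $830. Traveler pays $830; OOP now $1,358.80.
Claim 3 ($2,808): deductible already satisfied, so traveler's share is 20% × $2,808 = $561.60. Traveler owes $561.60 (running OOP $1,920.40).
Claim 4 ($974): 20% coinsurance on $974 = $194.80. Adding that to $1,920.40 gives $2,115.20, past the $2,025 cap; traveler pays only $2,025 − $1,920.40 = $104.60.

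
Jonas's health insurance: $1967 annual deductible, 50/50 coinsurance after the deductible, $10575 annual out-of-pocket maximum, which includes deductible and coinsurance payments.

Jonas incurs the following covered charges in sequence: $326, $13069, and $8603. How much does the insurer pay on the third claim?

$5709

Claim 1 ($326): all of it applies to the deductible. Patient owes $326 (running OOP $326). Plan pays $326 − $326 = $0.
Claim 2 ($13069): $1641 to deductible, leaving $11428; coinsurance $11428 × 50% = $5714. Cost to patient: $7355. OOP to date $7681. Plan pays $13069 − $7355 = $5714.
Claim 3 ($8603): deductible already satisfied, so patient's share is 50% × $8603 = $4301.50. That would push OOP to $11982.50, over the $10575 cap, so patient pays $10575 − $7681 = $2894. Plan pays $8603 − $2894 = $5709.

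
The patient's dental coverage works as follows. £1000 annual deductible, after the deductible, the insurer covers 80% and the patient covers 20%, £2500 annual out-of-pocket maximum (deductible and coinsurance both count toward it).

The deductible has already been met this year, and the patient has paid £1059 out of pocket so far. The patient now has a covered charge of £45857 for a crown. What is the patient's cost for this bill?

£1441

The deductible is already satisfied, so the full bill goes to coinsurance.
Patient's 20% share of £45857 is £9171.40.
That would bring total out-of-pocket to £10230.40, past the £2500 cap. The patient is capped at £2500 − £1059 = £1441 on this claim.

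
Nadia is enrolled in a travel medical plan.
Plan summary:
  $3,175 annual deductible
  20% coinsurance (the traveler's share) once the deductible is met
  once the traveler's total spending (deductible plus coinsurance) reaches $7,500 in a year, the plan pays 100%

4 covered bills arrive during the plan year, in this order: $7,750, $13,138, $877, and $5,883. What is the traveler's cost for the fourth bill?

Claim 1 ($7,750): $3,175 to deductible, leaving $4,575; traveler's 20% is $915. Traveler pays $4,090; OOP now $4,090.
Claim 2 ($13,138): deductible already satisfied, so traveler's share is 20% × $13,138 = $2,627.60. Traveler owes $2,627.60 (running OOP $6,717.60).
Claim 3 ($877): 20% coinsurance on $877 = $175.40. Traveler owes $175.40 (running OOP $6,893).
Claim 4 ($5,883): deductible already satisfied, so traveler's share is 20% × $5,883 = $1,176.60. Adding that to $6,893 gives $8,069.60, past the $7,500 cap; traveler pays only $7,500 − $6,893 = $607.

$607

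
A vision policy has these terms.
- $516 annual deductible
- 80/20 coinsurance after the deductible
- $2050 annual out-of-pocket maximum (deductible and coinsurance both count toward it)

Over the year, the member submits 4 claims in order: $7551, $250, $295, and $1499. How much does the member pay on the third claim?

Claim 1 — $7551: $516 to deductible, leaving $7035; member's 20% is $1407. Cost to member: $1923. OOP to date $1923.
Claim 2 — $250: deductible met; 20% of $250 = $50. Member owes $50 (running OOP $1973).
Claim 3 — $295: 20% coinsurance on $295 = $59. Member pays $59; OOP now $2032.

$59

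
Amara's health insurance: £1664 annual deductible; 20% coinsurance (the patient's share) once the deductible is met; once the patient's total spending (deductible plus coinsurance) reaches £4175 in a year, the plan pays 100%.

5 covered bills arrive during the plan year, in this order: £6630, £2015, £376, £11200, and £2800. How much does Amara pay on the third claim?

Claim 1 (£6630): £1664 to deductible, leaving £4966; patient's 20% is £993.20. Patient owes £2657.20 (running OOP £2657.20).
Claim 2 (£2015): 20% coinsurance on £2015 = £403. Patient owes £403 (running OOP £3060.20).
Claim 3 (£376): 20% coinsurance on £376 = £75.20. Patient owes £75.20 (running OOP £3135.40).

£75.20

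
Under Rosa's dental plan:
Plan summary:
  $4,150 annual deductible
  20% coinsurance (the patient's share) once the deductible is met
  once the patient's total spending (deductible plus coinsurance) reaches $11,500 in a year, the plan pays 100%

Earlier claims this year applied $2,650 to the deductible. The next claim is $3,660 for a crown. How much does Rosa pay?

$1,932

Remaining deductible: $4,150 − $2,650 = $1,500.
After the $1,500 deductible portion, $3,660 − $1,500 = $2,160 is subject to coinsurance.
Patient's 20% share of $2,160 is $432.
Patient responsibility before any cap: $1,500 + $432 = $1,932.
Year-to-date out-of-pocket becomes $2,650 + $1,932 = $4,582, still under the $11,500 maximum, so no cap applies.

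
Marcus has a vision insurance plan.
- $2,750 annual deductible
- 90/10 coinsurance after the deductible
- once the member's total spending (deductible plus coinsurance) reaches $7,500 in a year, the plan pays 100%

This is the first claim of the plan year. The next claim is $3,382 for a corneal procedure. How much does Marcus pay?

Nothing has been paid toward the $2,750 deductible, so the first $2,750 of this charge is applied there.
The remaining $632 (= $3,382 − $2,750) moves to coinsurance.
10% of $632 = $63.20 falls to the member.
Member responsibility before any cap: $2,750 + $63.20 = $2,813.20.
Cumulative spending $0 + $2,813.20 = $2,813.20 stays under the $7,500 maximum.

$2,813.20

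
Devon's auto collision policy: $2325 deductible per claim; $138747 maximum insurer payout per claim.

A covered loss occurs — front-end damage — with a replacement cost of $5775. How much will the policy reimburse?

$3450

Subtract the deductible: $5775 − $2325 = $3450.
That's under the $138747 cap, so the insurer reimburses the full $3450.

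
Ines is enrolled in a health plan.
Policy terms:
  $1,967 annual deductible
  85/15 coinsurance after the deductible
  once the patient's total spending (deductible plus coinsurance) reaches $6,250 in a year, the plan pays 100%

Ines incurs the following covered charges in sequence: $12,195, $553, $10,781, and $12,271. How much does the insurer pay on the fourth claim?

$11,222.30

#1 ($12,195): $1,967 to deductible, leaving $10,228; 15% of $10,228 = $1,534.20. Cost to patient: $3,501.20. OOP to date $3,501.20. Plan pays $12,195 − $3,501.20 = $8,693.80.
#2 ($553): 15% coinsurance on $553 = $82.95. Patient owes $82.95 (running OOP $3,584.15). Insurer: $553 − $82.95 = $470.05.
#3 ($10,781): deductible met; 15% of $10,781 = $1,617.15. Cost to patient: $1,617.15. OOP to date $5,201.30. Plan pays $10,781 − $1,617.15 = $9,163.85.
#4 ($12,271): deductible met; 15% of $12,271 = $1,840.65. OOP would hit $7,041.95 > $6,250, so the cap limits the patient to $6,250 − $5,201.30 = $1,048.70. Insurer: $12,271 − $1,048.70 = $11,222.30.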